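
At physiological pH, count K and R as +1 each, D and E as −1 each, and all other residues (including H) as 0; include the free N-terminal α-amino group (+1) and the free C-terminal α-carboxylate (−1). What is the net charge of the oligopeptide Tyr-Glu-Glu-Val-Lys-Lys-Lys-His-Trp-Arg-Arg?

+3

Positive (K, R): Lys5, Lys6, Lys7, Arg10, Arg11 → +5.
Negative (D, E): Glu2, Glu3 → −2.
The N-terminus (+1) and C-terminus (−1) cancel.
Net charge = (+5) + (−2) = +3.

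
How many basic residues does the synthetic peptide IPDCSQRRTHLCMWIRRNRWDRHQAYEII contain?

Lysine (K), arginine (R), and histidine (H) have basic, nitrogen-containing side chains.
Matching residues: R7, R8, H10, R16, R17, R19, R22, H23.

8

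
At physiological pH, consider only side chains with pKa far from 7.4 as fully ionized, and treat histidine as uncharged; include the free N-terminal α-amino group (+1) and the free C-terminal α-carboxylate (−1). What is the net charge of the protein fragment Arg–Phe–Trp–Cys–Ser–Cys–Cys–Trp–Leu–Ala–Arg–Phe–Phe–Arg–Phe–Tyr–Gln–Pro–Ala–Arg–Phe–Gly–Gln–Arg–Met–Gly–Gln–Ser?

+5

The side chains ionized at physiological pH are Lys/Arg (+1) and Asp/Glu (−1); with His treated as neutral, nothing else contributes.
Positive (K, R): Arg1, Arg11, Arg14, Arg20, Arg24 → +5.
Negative (D, E): none → −0.
The N-terminus (+1) and C-terminus (−1) cancel.
Net charge = (+5) + (−0) = +5.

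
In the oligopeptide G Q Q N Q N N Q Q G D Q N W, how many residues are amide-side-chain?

Only N (asparagine) and Q (glutamine) carry a side-chain carboxamide.
Matching residues: Q2, Q3, N4, Q5, N6, N7, Q8, Q9, Q12, N13.

10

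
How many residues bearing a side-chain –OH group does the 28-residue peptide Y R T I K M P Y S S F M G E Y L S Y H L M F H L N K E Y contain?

9

The –OH-bearing residues are Ser, Thr (aliphatic alcohols), and Tyr (phenol).
Matching residues: Y1, T3, Y8, S9, S10, Y15, S17, Y18, Y28.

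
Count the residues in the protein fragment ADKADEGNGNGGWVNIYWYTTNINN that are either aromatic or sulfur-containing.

Aromatic: F, W, Y. Sulfur-containing: C, M.
Aromatic residues here: W13, Y17, W18, Y19 (4).
Sulfur-containing residues here: none (0).
The two groups share no amino acid, so total = 4 + 0 = 4.

4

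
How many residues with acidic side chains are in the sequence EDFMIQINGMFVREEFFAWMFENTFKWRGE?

Only D (aspartate) and E (glutamate) carry a side-chain carboxylic acid.
Matching residues: E1, D2, E14, E15, E22, E30.

6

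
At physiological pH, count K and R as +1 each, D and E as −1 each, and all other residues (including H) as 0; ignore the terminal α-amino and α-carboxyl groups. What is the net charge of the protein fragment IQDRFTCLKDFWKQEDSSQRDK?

Positive (K, R): R4, K9, K13, R20, K22 → +5.
Negative (D, E): D3, D10, E15, D16, D21 → −5.
Net charge = (+5) + (−5) = 0.

0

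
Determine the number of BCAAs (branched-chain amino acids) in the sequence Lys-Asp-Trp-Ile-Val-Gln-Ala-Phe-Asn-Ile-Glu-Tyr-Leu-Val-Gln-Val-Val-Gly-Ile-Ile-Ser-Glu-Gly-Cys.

Valine (V), leucine (L), and isoleucine (I) are the branched-chain amino acids.
Matching residues: Ile4, Val5, Ile10, Leu13, Val14, Val16, Val17, Ile19, Ile20.

9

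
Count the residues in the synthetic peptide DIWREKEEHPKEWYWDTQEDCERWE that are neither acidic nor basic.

10

Acidic: D, E. Basic: K, R, H. All other residues are neither.
Matching residues: I2, W3, P10, W13, Y14, W15, T17, Q18, C21, W24.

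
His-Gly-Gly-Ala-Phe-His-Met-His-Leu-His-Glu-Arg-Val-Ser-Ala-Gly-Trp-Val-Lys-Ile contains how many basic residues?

6

Lysine (K), arginine (R), and histidine (H) have basic, nitrogen-containing side chains.
Matching residues: His1, His6, His8, His10, Arg12, Lys19.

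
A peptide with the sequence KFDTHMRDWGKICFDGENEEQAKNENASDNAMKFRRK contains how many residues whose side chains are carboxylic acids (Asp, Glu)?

8

Matching residues: D3, D8, D15, E17, E19, E20, E25, D29.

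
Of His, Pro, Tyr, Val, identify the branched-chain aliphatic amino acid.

Val

Valine (V), leucine (L), and isoleucine (I) are the branched-chain amino acids.
Of the listed options, only Val belongs to this group.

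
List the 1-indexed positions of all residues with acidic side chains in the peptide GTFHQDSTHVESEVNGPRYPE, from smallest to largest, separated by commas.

6, 11, 13, 21

Aspartate (D) and glutamate (E) have carboxylic-acid side chains and are the acidic amino acids.
Matching residues: D6, E11, E13, E21.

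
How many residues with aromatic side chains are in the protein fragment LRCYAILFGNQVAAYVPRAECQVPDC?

3

The aromatic amino acids are Phe (F, benzyl), Trp (W, indole), and Tyr (Y, phenol).
Matching residues: Y4, F8, Y15.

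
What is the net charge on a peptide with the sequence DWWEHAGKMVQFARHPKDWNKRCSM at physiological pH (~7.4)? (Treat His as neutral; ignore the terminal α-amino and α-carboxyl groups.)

At pH ~7.4 the Lys and Arg side chains are protonated (+1), the Asp and Glu side chains are deprotonated (−1), and with His taken as neutral all other side chains carry no charge.
Positive (K, R): K8, R14, K17, K21, R22 → +5.
Negative (D, E): D1, E4, D18 → −3.
Net charge = (+5) + (−3) = +2.

+2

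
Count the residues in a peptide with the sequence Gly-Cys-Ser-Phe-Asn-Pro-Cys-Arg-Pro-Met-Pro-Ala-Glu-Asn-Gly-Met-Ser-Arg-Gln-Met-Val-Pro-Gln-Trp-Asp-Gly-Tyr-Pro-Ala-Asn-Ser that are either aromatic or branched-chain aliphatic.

Aromatic: F, W, Y. Branched-chain aliphatic: I, L, V.
Aromatic residues here: Phe4, Trp24, Tyr27 (3).
Branched-chain aliphatic residues here: Val21 (1).
The two groups share no amino acid, so total = 3 + 1 = 4.

4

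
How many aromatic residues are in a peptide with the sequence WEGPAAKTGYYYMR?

4

F, W, and Y each carry an aromatic ring on the side chain.
Matching residues: W1, Y10, Y11, Y12.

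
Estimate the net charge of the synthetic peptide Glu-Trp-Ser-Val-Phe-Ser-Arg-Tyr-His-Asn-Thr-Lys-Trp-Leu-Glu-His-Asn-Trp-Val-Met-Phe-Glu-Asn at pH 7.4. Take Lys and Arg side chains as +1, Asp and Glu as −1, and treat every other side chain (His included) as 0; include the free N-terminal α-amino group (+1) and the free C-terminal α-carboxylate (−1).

Positive (K, R): Arg7, Lys12 → +2.
Negative (D, E): Glu1, Glu15, Glu22 → −3.
The N-terminus (+1) and C-terminus (−1) cancel.
Net charge = (+2) + (−3) = −1.

-1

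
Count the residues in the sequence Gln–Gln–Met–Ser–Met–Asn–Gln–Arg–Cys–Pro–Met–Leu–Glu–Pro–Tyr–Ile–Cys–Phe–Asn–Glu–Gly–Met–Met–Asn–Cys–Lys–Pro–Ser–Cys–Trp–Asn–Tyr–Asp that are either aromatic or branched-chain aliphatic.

6

Aromatic: F, W, Y. Branched-chain aliphatic: I, L, V.
Aromatic residues here: Tyr15, Phe18, Trp30, Tyr32 (4).
Branched-chain aliphatic residues here: Leu12, Ile16 (2).
The two groups share no amino acid, so total = 4 + 2 = 6.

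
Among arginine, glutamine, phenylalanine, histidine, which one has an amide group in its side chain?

glutamine

Only N (asparagine) and Q (glutamine) carry a side-chain carboxamide.
Of the listed options, only glutamine belongs to this group.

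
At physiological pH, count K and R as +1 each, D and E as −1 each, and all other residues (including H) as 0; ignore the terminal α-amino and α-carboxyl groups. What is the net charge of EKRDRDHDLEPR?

Positive (K, R): K2, R3, R5, R12 → +4.
Negative (D, E): E1, D4, D6, D8, E10 → −5.
Net charge = (+4) + (−5) = −1.

-1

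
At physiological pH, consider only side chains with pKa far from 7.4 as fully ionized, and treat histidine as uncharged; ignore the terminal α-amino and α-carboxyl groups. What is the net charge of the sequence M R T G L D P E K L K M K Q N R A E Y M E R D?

+1

Near pH 7.4, K and R contribute +1 each, D and E contribute −1 each, and every other side chain (His included, as stated) is uncharged.
Positive (K, R): R2, K9, K11, K13, R16, R22 → +6.
Negative (D, E): D6, E8, E18, E21, D23 → −5.
Net charge = (+6) + (−5) = +1.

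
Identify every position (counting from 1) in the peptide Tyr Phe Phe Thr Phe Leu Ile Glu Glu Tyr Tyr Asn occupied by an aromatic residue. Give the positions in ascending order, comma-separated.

1, 2, 3, 5, 10, 11

F, W, and Y each carry an aromatic ring on the side chain.
Matching residues: Tyr1, Phe2, Phe3, Phe5, Tyr10, Tyr11.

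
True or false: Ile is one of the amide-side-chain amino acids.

False

The amide-side-chain residues are Asn (N) and Gln (Q).
Isoleucine is not in this group.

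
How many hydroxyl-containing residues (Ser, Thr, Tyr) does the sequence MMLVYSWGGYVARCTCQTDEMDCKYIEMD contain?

Matching residues: Y5, S6, Y10, T15, T18, Y25.

6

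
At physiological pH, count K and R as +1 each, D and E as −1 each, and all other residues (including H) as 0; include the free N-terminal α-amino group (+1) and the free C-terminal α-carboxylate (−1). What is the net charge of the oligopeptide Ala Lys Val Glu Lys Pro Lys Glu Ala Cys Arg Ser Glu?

Positive (K, R): Lys2, Lys5, Lys7, Arg11 → +4.
Negative (D, E): Glu4, Glu8, Glu13 → −3.
The N-terminus (+1) and C-terminus (−1) cancel.
Net charge = (+4) + (−3) = +1.

+1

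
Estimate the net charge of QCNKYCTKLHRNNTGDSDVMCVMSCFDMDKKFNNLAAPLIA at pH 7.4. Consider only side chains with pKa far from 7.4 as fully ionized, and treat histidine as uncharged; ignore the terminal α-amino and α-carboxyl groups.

At pH ~7.4 the Lys and Arg side chains are protonated (+1), the Asp and Glu side chains are deprotonated (−1), and with His taken as neutral all other side chains carry no charge.
Positive (K, R): K4, K8, R11, K30, K31 → +5.
Negative (D, E): D16, D18, D27, D29 → −4.
Net charge = (+5) + (−4) = +1.

+1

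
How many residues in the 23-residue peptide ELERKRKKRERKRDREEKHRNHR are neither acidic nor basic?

Acidic: D, E. Basic: K, R, H. All other residues are neither.
Matching residues: L2, N21.

2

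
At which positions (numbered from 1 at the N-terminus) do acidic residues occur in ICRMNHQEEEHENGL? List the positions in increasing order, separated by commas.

Only D (aspartate) and E (glutamate) carry a side-chain carboxylic acid.
Matching residues: E8, E9, E10, E12.

8, 9, 10, 12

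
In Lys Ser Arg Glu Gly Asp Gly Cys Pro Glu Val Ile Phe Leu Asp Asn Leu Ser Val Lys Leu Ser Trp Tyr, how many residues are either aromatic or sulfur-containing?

Aromatic: F, W, Y. Sulfur-containing: C, M.
Aromatic residues here: Phe13, Trp23, Tyr24 (3).
Sulfur-containing residues here: Cys8 (1).
The two groups share no amino acid, so total = 3 + 1 = 4.

4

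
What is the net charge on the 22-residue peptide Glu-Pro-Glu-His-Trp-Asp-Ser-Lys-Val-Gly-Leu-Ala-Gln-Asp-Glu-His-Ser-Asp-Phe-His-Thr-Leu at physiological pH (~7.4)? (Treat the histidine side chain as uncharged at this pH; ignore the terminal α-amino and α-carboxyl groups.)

-5

The side chains ionized at physiological pH are Lys/Arg (+1) and Asp/Glu (−1); with His treated as neutral, nothing else contributes.
Positive (K, R): Lys8 → +1.
Negative (D, E): Glu1, Glu3, Asp6, Asp14, Glu15, Asp18 → −6.
Net charge = (+1) + (−6) = −5.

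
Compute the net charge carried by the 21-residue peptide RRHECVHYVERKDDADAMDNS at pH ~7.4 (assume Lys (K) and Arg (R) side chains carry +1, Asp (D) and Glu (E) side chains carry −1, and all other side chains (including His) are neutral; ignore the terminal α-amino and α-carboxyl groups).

Positive (K, R): R1, R2, R11, K12 → +4.
Negative (D, E): E4, E10, D13, D14, D16, D19 → −6.
Net charge = (+4) + (−6) = −2.

-2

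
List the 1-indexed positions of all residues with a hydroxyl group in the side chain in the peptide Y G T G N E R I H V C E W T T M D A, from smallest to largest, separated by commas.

S, T, and Y are the three residues with a side-chain hydroxyl.
Matching residues: Y1, T3, T14, T15.

1, 3, 14, 15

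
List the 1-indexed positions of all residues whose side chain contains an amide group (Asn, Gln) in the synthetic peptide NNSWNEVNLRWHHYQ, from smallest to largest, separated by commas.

1, 2, 5, 8, 15

Matching residues: N1, N2, N5, N8, Q15.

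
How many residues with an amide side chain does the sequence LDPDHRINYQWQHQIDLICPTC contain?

4

The amide-side-chain residues are Asn (N) and Gln (Q).
Matching residues: N8, Q10, Q12, Q14.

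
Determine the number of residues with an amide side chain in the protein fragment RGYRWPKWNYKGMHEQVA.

The amide-side-chain residues are Asn (N) and Gln (Q).
Matching residues: N9, Q16.

2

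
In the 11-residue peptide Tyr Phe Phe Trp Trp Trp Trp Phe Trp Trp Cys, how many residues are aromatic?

10

The aromatic amino acids are Phe (F, benzyl), Trp (W, indole), and Tyr (Y, phenol).
Matching residues: Tyr1, Phe2, Phe3, Trp4, Trp5, Trp6, Trp7, Phe8, Trp9, Trp10.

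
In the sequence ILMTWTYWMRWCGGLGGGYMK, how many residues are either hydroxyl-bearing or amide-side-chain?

4

Hydroxyl-bearing: S, T, Y. Amide-side-chain: N, Q.
Hydroxyl-bearing residues here: T4, T6, Y7, Y19 (4).
Amide-side-chain residues here: none (0).
The two groups share no amino acid, so total = 4 + 0 = 4.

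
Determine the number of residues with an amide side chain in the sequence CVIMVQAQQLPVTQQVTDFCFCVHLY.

Only N (asparagine) and Q (glutamine) carry a side-chain carboxamide.
Matching residues: Q6, Q8, Q9, Q14, Q15.

5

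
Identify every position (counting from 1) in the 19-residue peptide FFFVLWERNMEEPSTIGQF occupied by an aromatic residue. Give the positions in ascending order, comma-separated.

The aromatic amino acids are Phe (F, benzyl), Trp (W, indole), and Tyr (Y, phenol).
Matching residues: F1, F2, F3, W6, F19.

1, 2, 3, 6, 19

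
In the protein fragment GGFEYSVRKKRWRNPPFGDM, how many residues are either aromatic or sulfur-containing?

Aromatic: F, W, Y. Sulfur-containing: C, M.
Aromatic residues here: F3, Y5, W12, F17 (4).
Sulfur-containing residues here: M20 (1).
The two groups share no amino acid, so total = 4 + 1 = 5.

5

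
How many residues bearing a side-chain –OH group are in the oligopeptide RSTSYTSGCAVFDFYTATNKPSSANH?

11

Serine (S), threonine (T), and tyrosine (Y) each carry a hydroxyl group on the side chain.
Matching residues: S2, T3, S4, Y5, T6, S7, Y15, T16, T18, S22, S23.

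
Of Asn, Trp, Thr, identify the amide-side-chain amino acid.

Asparagine (N) and glutamine (Q) have uncharged amide side chains.
Of the listed options, only Asn belongs to this group.

Asn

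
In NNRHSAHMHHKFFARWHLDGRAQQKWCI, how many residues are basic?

10

Lysine (K), arginine (R), and histidine (H) have basic, nitrogen-containing side chains.
Matching residues: R3, H4, H7, H9, H10, K11, R15, H17, R21, K25.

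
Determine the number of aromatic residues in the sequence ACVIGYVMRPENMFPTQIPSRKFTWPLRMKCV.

F, W, and Y each carry an aromatic ring on the side chain.
Matching residues: Y6, F14, F23, W25.

4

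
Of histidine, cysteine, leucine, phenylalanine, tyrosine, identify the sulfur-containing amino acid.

Cysteine (C, thiol) and methionine (M, thioether) are the two sulfur-containing amino acids.
Of the listed options, only cysteine belongs to this group.

cysteine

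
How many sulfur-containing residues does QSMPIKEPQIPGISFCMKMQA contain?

The sulfur-bearing residues are cysteine (–SH) and methionine (–S–CH₃).
Matching residues: M3, C16, M17, M19.

4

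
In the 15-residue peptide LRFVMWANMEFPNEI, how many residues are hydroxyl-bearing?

The –OH-bearing residues are Ser, Thr (aliphatic alcohols), and Tyr (phenol).
None of the 15 residues belong to this group.

0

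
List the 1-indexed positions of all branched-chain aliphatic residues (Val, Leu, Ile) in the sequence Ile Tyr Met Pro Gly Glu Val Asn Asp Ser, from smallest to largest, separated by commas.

1, 7

Matching residues: Ile1, Val7.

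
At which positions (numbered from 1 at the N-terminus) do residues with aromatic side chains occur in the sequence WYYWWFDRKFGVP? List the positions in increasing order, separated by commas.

1, 2, 3, 4, 5, 6, 10

Phenylalanine (F), tryptophan (W), and tyrosine (Y) have aromatic ring side chains.
Matching residues: W1, Y2, Y3, W4, W5, F6, F10.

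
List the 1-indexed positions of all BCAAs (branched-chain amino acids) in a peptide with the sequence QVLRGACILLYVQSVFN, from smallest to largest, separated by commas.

V, L, and I make up the branched-chain aliphatic group.
Matching residues: V2, L3, I8, L9, L10, V12, V15.

2, 3, 8, 9, 10, 12, 15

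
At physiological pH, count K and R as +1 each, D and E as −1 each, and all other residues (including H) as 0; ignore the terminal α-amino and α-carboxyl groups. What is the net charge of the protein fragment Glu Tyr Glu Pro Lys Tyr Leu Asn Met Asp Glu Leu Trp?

-3

Positive (K, R): Lys5 → +1.
Negative (D, E): Glu1, Glu3, Asp10, Glu11 → −4.
Net charge = (+1) + (−4) = −3.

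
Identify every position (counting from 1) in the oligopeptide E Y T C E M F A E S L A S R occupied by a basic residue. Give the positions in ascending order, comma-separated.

The basic amino acids are Lys (K), Arg (R), and His (H).
Matching residues: R14.

14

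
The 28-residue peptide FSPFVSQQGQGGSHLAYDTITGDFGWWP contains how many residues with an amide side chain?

3

Only N (asparagine) and Q (glutamine) carry a side-chain carboxamide.
Matching residues: Q7, Q8, Q10.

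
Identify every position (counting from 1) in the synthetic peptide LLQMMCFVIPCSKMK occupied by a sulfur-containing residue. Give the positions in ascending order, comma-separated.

Only Cys (C) and Met (M) have a sulfur atom in the side chain.
Matching residues: M4, M5, C6, C11, M14.

4, 5, 6, 11, 14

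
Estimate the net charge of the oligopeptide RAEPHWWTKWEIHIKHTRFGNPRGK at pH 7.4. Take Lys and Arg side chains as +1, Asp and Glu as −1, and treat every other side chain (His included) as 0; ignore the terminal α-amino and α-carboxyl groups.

+4

Positive (K, R): R1, K9, K15, R18, R23, K25 → +6.
Negative (D, E): E3, E11 → −2.
Net charge = (+6) + (−2) = +4.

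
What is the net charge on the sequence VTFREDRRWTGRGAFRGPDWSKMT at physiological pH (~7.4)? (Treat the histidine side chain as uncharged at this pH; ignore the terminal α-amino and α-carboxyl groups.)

Near pH 7.4, K and R contribute +1 each, D and E contribute −1 each, and every other side chain (His included, as stated) is uncharged.
Positive (K, R): R4, R7, R8, R12, R16, K22 → +6.
Negative (D, E): E5, D6, D19 → −3.
Net charge = (+6) + (−3) = +3.

+3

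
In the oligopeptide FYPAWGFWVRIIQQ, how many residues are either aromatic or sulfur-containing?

5

Aromatic: F, W, Y. Sulfur-containing: C, M.
Aromatic residues here: F1, Y2, W5, F7, W8 (5).
Sulfur-containing residues here: none (0).
The two groups share no amino acid, so total = 5 + 0 = 5.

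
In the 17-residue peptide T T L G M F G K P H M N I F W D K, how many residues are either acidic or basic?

Acidic: D, E. Basic: H, K, R.
Acidic residues here: D16 (1).
Basic residues here: K8, H10, K17 (3).
The two groups share no amino acid, so total = 1 + 3 = 4.

4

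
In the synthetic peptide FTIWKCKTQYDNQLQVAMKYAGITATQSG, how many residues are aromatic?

Phenylalanine (F), tryptophan (W), and tyrosine (Y) have aromatic ring side chains.
Matching residues: F1, W4, Y10, Y20.

4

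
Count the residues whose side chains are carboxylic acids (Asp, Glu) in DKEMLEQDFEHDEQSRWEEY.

9

Matching residues: D1, E3, E6, D8, E10, D12, E13, E18, E19.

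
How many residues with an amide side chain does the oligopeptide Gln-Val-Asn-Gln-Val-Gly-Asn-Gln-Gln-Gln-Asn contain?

The amide-side-chain residues are Asn (N) and Gln (Q).
Matching residues: Gln1, Asn3, Gln4, Asn7, Gln8, Gln9, Gln10, Asn11.

8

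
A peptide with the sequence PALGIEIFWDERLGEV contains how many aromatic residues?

2

F, W, and Y each carry an aromatic ring on the side chain.
Matching residues: F8, W9.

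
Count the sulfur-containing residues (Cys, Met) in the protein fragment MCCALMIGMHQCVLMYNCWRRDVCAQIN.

9

Matching residues: M1, C2, C3, M6, M9, C12, M15, C18, C24.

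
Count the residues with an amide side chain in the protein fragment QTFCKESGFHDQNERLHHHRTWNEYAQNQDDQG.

8

Asparagine (N) and glutamine (Q) have uncharged amide side chains.
Matching residues: Q1, Q12, N13, N23, Q27, N28, Q29, Q32.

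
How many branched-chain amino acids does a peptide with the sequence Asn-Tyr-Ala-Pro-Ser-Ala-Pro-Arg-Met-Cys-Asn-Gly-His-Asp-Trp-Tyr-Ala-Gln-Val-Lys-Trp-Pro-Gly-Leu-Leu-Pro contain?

Valine (V), leucine (L), and isoleucine (I) are the branched-chain amino acids.
Matching residues: Val19, Leu24, Leu25.

3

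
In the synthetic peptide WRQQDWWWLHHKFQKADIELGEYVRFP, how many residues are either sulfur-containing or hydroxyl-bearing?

Sulfur-containing: C, M. Hydroxyl-bearing: S, T, Y.
Sulfur-containing residues here: none (0).
Hydroxyl-bearing residues here: Y23 (1).
The two groups share no amino acid, so total = 0 + 1 = 1.

1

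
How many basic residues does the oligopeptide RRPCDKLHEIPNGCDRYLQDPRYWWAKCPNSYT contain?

Lysine (K), arginine (R), and histidine (H) have basic, nitrogen-containing side chains.
Matching residues: R1, R2, K6, H8, R16, R22, K27.

7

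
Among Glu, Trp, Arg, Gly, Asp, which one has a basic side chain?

The basic amino acids are Lys (K), Arg (R), and His (H).
Of the listed options, only Arg belongs to this group.

Arg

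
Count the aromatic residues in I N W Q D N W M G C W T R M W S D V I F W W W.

F, W, and Y each carry an aromatic ring on the side chain.
Matching residues: W3, W7, W11, W15, F20, W21, W22, W23.

8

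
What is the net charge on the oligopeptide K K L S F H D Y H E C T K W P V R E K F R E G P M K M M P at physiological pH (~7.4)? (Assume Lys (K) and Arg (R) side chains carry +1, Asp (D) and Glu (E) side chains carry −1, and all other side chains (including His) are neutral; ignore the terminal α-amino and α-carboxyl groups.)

+3

Positive (K, R): K1, K2, K13, R17, K19, R21, K26 → +7.
Negative (D, E): D7, E10, E18, E22 → −4.
Net charge = (+7) + (−4) = +3.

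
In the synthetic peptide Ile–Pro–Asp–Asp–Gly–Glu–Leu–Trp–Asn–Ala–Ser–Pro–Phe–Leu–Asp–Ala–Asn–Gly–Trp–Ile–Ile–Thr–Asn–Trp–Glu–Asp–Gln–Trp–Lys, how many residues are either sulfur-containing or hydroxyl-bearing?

Sulfur-containing: C, M. Hydroxyl-bearing: S, T, Y.
Sulfur-containing residues here: none (0).
Hydroxyl-bearing residues here: Ser11, Thr22 (2).
The two groups share no amino acid, so total = 0 + 2 = 2.

2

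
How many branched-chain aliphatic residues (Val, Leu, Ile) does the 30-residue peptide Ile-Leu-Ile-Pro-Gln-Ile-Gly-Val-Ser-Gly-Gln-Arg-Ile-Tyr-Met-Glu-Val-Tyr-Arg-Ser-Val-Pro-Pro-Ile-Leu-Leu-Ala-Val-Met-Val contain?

Matching residues: Ile1, Leu2, Ile3, Ile6, Val8, Ile13, Val17, Val21, Ile24, Leu25, Leu26, Val28, Val30.

13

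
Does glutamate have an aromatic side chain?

No

The aromatic amino acids are Phe (F, benzyl), Trp (W, indole), and Tyr (Y, phenol).
Glutamate is not in this group.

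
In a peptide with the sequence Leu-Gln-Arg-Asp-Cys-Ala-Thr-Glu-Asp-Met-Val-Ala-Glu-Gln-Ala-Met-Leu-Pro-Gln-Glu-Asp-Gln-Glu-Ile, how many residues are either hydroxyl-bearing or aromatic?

Hydroxyl-bearing: S, T, Y. Aromatic: F, W, Y.
Hydroxyl-bearing residues here: Thr7 (1).
Aromatic residues here: none (0).
(Y belongs to both groups, but none appear in this sequence.) Total = 1 + 0 = 1.

1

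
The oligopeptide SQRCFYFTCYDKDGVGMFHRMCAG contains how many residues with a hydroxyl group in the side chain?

4

The –OH-bearing residues are Ser, Thr (aliphatic alcohols), and Tyr (phenol).
Matching residues: S1, Y6, T8, Y10.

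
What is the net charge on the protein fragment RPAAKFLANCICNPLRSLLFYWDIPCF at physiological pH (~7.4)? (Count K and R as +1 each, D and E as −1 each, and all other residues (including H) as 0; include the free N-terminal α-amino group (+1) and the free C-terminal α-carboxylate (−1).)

+2

Positive (K, R): R1, K5, R16 → +3.
Negative (D, E): D23 → −1.
The N-terminus (+1) and C-terminus (−1) cancel.
Net charge = (+3) + (−1) = +2.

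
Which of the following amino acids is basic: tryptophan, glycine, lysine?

lysine

K, R, and H are the three residues with basic side chains (ε-amine, guanidinium, and imidazole respectively).
Of the listed options, only lysine belongs to this group.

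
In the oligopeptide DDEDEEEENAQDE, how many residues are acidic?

Aspartate (D) and glutamate (E) have carboxylic-acid side chains and are the acidic amino acids.
Matching residues: D1, D2, E3, D4, E5, E6, E7, E8, D12, E13.

10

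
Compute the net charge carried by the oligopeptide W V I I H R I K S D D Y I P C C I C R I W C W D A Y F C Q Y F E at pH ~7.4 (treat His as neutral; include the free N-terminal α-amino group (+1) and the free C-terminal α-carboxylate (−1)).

Near pH 7.4, K and R contribute +1 each, D and E contribute −1 each, and every other side chain (His included, as stated) is uncharged.
Positive (K, R): R6, K8, R19 → +3.
Negative (D, E): D10, D11, D24, E32 → −4.
The N-terminus (+1) and C-terminus (−1) cancel.
Net charge = (+3) + (−4) = −1.

-1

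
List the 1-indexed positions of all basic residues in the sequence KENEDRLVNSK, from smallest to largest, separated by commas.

1, 6, 11

The basic amino acids are Lys (K), Arg (R), and His (H).
Matching residues: K1, R6, K11.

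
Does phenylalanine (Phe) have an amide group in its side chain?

No

The amide-side-chain residues are Asn (N) and Gln (Q).
Phenylalanine is not in this group.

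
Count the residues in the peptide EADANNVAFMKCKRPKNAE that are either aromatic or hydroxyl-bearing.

Aromatic: F, W, Y. Hydroxyl-bearing: S, T, Y.
Aromatic residues here: F9 (1).
Hydroxyl-bearing residues here: none (0).
(Y belongs to both groups, but none appear in this sequence.) Total = 1 + 0 = 1.

1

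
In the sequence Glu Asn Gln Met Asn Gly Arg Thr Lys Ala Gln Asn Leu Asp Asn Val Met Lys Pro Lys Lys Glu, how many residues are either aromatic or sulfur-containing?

2

Aromatic: F, W, Y. Sulfur-containing: C, M.
Aromatic residues here: none (0).
Sulfur-containing residues here: Met4, Met17 (2).
The two groups share no amino acid, so total = 0 + 2 = 2.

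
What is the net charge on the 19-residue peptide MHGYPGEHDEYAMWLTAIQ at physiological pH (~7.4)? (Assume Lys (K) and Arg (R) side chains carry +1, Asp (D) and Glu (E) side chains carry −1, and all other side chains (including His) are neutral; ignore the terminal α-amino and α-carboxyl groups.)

-3

Positive (K, R): none → +0.
Negative (D, E): E7, D9, E10 → −3.
Net charge = (+0) + (−3) = −3.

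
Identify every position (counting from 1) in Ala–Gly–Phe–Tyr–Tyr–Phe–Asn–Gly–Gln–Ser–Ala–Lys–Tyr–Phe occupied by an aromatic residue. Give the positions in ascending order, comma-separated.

3, 4, 5, 6, 13, 14

F, W, and Y each carry an aromatic ring on the side chain.
Matching residues: Phe3, Tyr4, Tyr5, Phe6, Tyr13, Phe14.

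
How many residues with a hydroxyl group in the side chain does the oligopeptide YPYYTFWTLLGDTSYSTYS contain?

The –OH-bearing residues are Ser, Thr (aliphatic alcohols), and Tyr (phenol).
Matching residues: Y1, Y3, Y4, T5, T8, T13, S14, Y15, S16, T17, Y18, S19.

12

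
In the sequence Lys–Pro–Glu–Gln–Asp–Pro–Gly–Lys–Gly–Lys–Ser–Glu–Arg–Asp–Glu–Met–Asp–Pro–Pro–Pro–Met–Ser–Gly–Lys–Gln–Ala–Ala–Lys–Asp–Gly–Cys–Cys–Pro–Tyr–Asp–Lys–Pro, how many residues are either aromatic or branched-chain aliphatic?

Aromatic: F, W, Y. Branched-chain aliphatic: I, L, V.
Aromatic residues here: Tyr34 (1).
Branched-chain aliphatic residues here: none (0).
The two groups share no amino acid, so total = 1 + 0 = 1.

1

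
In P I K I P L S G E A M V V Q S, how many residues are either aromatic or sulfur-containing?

Aromatic: F, W, Y. Sulfur-containing: C, M.
Aromatic residues here: none (0).
Sulfur-containing residues here: M11 (1).
The two groups share no amino acid, so total = 0 + 1 = 1.

1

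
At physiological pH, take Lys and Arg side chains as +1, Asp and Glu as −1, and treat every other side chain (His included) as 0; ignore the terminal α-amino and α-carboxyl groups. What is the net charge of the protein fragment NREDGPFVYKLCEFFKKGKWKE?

Positive (K, R): R2, K10, K16, K17, K19, K21 → +6.
Negative (D, E): E3, D4, E13, E22 → −4.
Net charge = (+6) + (−4) = +2.

+2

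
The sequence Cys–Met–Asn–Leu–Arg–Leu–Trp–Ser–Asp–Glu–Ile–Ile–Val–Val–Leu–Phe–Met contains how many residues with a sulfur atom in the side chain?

3

Cysteine (C, thiol) and methionine (M, thioether) are the two sulfur-containing amino acids.
Matching residues: Cys1, Met2, Met17.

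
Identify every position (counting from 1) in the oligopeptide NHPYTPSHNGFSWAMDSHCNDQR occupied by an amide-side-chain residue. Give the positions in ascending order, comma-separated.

1, 9, 20, 22

Only N (asparagine) and Q (glutamine) carry a side-chain carboxamide.
Matching residues: N1, N9, N20, Q22.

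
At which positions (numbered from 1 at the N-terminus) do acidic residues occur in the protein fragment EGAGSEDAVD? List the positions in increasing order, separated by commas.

1, 6, 7, 10

Only D (aspartate) and E (glutamate) carry a side-chain carboxylic acid.
Matching residues: E1, E6, D7, D10.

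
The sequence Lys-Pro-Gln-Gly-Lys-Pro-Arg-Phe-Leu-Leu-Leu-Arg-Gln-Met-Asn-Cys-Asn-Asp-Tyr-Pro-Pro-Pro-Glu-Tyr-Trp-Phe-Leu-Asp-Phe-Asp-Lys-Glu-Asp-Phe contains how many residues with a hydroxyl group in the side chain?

2

Serine (S), threonine (T), and tyrosine (Y) each carry a hydroxyl group on the side chain.
Matching residues: Tyr19, Tyr24.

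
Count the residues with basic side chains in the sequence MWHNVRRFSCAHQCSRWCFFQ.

5

K, R, and H are the three residues with basic side chains (ε-amine, guanidinium, and imidazole respectively).
Matching residues: H3, R6, R7, H12, R16.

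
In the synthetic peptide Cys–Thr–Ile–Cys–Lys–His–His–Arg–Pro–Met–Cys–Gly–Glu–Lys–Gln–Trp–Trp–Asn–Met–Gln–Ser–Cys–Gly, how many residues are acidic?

1

Only D (aspartate) and E (glutamate) carry a side-chain carboxylic acid.
Matching residues: Glu13.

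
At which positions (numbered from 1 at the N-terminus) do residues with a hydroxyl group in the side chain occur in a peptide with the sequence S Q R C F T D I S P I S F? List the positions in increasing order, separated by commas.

Serine (S), threonine (T), and tyrosine (Y) each carry a hydroxyl group on the side chain.
Matching residues: S1, T6, S9, S12.

1, 6, 9, 12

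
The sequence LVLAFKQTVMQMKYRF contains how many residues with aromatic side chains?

F, W, and Y each carry an aromatic ring on the side chain.
Matching residues: F5, Y14, F16.

3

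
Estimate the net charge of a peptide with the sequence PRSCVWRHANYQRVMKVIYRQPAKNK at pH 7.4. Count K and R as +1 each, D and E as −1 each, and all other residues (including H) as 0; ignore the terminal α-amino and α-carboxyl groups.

+7

Positive (K, R): R2, R7, R13, K16, R20, K24, K26 → +7.
Negative (D, E): none → −0.
Net charge = (+7) + (−0) = +7.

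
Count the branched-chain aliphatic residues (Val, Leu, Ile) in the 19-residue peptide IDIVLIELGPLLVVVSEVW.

Matching residues: I1, I3, V4, L5, I6, L8, L11, L12, V13, V14, V15, V18.

12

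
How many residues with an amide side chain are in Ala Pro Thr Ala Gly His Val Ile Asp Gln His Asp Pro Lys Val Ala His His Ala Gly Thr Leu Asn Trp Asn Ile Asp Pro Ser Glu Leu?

The amide-side-chain residues are Asn (N) and Gln (Q).
Matching residues: Gln10, Asn23, Asn25.

3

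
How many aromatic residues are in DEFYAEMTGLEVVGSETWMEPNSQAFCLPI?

Phenylalanine (F), tryptophan (W), and tyrosine (Y) have aromatic ring side chains.
Matching residues: F3, Y4, W18, F26.

4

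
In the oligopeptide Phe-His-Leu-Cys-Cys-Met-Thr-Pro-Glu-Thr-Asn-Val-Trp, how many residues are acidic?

Only D (aspartate) and E (glutamate) carry a side-chain carboxylic acid.
Matching residues: Glu9.

1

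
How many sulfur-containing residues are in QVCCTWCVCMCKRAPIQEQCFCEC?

9

The sulfur-bearing residues are cysteine (–SH) and methionine (–S–CH₃).
Matching residues: C3, C4, C7, C9, M10, C11, C20, C22, C24.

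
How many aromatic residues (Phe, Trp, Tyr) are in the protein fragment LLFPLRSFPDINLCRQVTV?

Matching residues: F3, F8.

2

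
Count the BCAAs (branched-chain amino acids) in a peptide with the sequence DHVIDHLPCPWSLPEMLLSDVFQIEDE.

8

V, L, and I make up the branched-chain aliphatic group.
Matching residues: V3, I4, L7, L13, L17, L18, V21, I24.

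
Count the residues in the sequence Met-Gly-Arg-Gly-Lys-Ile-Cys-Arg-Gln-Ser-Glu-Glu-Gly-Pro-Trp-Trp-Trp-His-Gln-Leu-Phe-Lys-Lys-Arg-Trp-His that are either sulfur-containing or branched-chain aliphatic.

Sulfur-containing: C, M. Branched-chain aliphatic: I, L, V.
Sulfur-containing residues here: Met1, Cys7 (2).
Branched-chain aliphatic residues here: Ile6, Leu20 (2).
The two groups share no amino acid, so total = 2 + 2 = 4.

4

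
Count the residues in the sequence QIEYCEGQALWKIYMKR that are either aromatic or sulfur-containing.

5

Aromatic: F, W, Y. Sulfur-containing: C, M.
Aromatic residues here: Y4, W11, Y14 (3).
Sulfur-containing residues here: C5, M15 (2).
The two groups share no amino acid, so total = 3 + 2 = 5.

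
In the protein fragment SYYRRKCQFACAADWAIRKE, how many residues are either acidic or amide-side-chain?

Acidic: D, E. Amide-side-chain: N, Q.
Acidic residues here: D14, E20 (2).
Amide-side-chain residues here: Q8 (1).
The two groups share no amino acid, so total = 2 + 1 = 3.

3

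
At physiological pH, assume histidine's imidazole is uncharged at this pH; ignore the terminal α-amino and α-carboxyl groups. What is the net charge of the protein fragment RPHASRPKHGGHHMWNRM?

The side chains ionized at physiological pH are Lys/Arg (+1) and Asp/Glu (−1); with His treated as neutral, nothing else contributes.
Positive (K, R): R1, R6, K8, R17 → +4.
Negative (D, E): none → −0.
Net charge = (+4) + (−0) = +4.

+4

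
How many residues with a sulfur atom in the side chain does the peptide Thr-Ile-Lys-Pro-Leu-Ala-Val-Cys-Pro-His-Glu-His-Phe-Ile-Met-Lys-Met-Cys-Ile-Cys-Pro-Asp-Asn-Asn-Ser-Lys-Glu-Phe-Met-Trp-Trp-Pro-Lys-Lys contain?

Only Cys (C) and Met (M) have a sulfur atom in the side chain.
Matching residues: Cys8, Met15, Met17, Cys18, Cys20, Met29.

6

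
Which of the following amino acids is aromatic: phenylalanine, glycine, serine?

Phenylalanine (F), tryptophan (W), and tyrosine (Y) have aromatic ring side chains.
Of the listed options, only phenylalanine belongs to this group.

phenylalanine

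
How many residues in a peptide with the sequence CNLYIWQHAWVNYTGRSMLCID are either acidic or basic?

3

Acidic: D, E. Basic: H, K, R.
Acidic residues here: D22 (1).
Basic residues here: H8, R16 (2).
The two groups share no amino acid, so total = 1 + 2 = 3.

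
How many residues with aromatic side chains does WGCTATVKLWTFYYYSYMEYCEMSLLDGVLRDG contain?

The aromatic amino acids are Phe (F, benzyl), Trp (W, indole), and Tyr (Y, phenol).
Matching residues: W1, W10, F12, Y13, Y14, Y15, Y17, Y20.

8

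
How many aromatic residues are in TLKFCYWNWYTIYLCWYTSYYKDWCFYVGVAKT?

F, W, and Y each carry an aromatic ring on the side chain.
Matching residues: F4, Y6, W7, W9, Y10, Y13, W16, Y17, Y20, Y21, W24, F26, Y27.

13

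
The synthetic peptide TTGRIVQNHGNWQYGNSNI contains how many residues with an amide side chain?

Asparagine (N) and glutamine (Q) have uncharged amide side chains.
Matching residues: Q7, N8, N11, Q13, N16, N18.

6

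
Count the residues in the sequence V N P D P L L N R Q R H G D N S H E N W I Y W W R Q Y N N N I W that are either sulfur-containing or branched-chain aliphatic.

5

Sulfur-containing: C, M. Branched-chain aliphatic: I, L, V.
Sulfur-containing residues here: none (0).
Branched-chain aliphatic residues here: V1, L6, L7, I21, I31 (5).
The two groups share no amino acid, so total = 0 + 5 = 5.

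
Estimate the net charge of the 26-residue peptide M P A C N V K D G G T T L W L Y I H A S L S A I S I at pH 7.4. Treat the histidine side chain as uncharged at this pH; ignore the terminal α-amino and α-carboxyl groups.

0

The side chains ionized at physiological pH are Lys/Arg (+1) and Asp/Glu (−1); with His treated as neutral, nothing else contributes.
Positive (K, R): K7 → +1.
Negative (D, E): D8 → −1.
Net charge = (+1) + (−1) = 0.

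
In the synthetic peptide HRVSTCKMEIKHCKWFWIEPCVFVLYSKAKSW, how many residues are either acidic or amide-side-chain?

2

Acidic: D, E. Amide-side-chain: N, Q.
Acidic residues here: E9, E19 (2).
Amide-side-chain residues here: none (0).
The two groups share no amino acid, so total = 2 + 0 = 2.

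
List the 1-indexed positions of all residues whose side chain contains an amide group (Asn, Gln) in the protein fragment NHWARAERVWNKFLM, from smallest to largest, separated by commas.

1, 11

Matching residues: N1, N11.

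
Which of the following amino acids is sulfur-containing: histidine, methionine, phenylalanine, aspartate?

Cysteine (C, thiol) and methionine (M, thioether) are the two sulfur-containing amino acids.
Of the listed options, only methionine belongs to this group.

methionine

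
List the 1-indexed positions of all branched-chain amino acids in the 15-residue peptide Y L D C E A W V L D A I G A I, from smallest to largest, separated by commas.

The BCAAs are Val, Leu, and Ile — aliphatic side chains with a branch point.
Matching residues: L2, V8, L9, I12, I15.

2, 8, 9, 12, 15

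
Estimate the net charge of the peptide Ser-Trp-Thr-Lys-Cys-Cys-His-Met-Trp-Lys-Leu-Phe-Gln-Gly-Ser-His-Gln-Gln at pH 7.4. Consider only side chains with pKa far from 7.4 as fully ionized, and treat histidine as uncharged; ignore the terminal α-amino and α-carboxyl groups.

At pH ~7.4 the Lys and Arg side chains are protonated (+1), the Asp and Glu side chains are deprotonated (−1), and with His taken as neutral all other side chains carry no charge.
Positive (K, R): Lys4, Lys10 → +2.
Negative (D, E): none → −0.
Net charge = (+2) + (−0) = +2.

+2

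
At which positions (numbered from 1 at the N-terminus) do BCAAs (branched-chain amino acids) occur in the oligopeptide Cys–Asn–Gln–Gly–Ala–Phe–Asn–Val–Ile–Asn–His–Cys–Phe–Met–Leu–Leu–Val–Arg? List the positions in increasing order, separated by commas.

The BCAAs are Val, Leu, and Ile — aliphatic side chains with a branch point.
Matching residues: Val8, Ile9, Leu15, Leu16, Val17.

8, 9, 15, 16, 17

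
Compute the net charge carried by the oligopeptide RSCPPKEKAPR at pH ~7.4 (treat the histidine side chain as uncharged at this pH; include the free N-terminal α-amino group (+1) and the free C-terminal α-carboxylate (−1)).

The side chains ionized at physiological pH are Lys/Arg (+1) and Asp/Glu (−1); with His treated as neutral, nothing else contributes.
Positive (K, R): R1, K6, K8, R11 → +4.
Negative (D, E): E7 → −1.
The N-terminus (+1) and C-terminus (−1) cancel.
Net charge = (+4) + (−1) = +3.

+3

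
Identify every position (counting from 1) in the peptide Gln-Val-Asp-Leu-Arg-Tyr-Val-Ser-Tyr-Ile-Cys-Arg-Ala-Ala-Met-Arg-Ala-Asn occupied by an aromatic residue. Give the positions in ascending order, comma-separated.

F, W, and Y each carry an aromatic ring on the side chain.
Matching residues: Tyr6, Tyr9.

6, 9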